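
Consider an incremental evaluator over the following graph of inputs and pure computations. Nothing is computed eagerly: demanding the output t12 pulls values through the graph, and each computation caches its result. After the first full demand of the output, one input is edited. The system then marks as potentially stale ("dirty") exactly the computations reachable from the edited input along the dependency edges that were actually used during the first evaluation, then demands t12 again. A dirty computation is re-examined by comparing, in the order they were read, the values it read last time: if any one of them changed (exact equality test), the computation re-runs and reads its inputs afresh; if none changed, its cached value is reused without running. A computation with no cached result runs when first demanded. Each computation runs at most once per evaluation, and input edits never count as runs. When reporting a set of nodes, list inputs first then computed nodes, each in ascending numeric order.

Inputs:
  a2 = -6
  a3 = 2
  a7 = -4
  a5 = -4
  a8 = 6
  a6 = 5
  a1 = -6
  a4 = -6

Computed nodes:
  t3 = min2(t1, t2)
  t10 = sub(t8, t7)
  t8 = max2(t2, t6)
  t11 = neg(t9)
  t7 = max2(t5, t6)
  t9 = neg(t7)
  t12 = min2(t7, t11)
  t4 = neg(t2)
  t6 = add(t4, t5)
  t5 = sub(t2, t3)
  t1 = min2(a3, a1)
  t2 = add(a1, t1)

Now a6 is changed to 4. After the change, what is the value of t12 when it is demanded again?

Initial pass — values computed on the first demand:
  t1 = min2(2, -6) = -6
  t2 = add(-6, -6) = -12
  t3 = min2(-6, -12) = -12
  t4 = neg(-12) = 12
  t5 = sub(-12, -12) = 0
  t6 = add(12, 0) = 12
  t7 = max2(0, 12) = 12
  t9 = neg(12) = -12
  t11 = neg(-12) = 12
  t12 = min2(12, 12) = 12

Second demand — change propagation:
  no demanded computation ever read a6, so the edit dirties nothing and nothing runs.

The important point: nothing the output needs ever reads a6, so the edit is invisible to it.

t12 now evaluates to 12.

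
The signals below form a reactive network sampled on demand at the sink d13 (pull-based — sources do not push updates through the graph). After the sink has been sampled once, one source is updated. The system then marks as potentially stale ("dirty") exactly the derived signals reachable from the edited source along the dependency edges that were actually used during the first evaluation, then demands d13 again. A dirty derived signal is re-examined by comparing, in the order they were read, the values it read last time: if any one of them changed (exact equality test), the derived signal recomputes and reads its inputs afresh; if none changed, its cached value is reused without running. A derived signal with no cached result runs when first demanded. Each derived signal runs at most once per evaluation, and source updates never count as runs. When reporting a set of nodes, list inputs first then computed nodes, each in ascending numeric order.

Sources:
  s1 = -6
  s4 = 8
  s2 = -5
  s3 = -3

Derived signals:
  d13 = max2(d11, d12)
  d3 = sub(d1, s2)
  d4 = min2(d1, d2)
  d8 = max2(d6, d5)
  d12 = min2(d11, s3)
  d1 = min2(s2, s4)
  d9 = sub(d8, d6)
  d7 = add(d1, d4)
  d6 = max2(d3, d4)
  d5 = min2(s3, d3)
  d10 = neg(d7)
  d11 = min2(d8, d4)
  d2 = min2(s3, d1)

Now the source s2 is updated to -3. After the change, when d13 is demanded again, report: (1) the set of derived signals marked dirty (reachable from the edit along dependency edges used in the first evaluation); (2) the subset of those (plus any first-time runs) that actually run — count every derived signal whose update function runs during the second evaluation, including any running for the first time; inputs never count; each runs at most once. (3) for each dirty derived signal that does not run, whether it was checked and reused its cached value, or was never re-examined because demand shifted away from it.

Dirty set: d1, d2, d3, d4, d5, d6, d8, d11, d12, d13.
Run set: d1, d2, d3, d4, d6, d11, d12, d13 (8 run).
Re-examined without running (cache reused): d5, d8.
The important point: at d5 every value read last time is unchanged, so the dirty flag clears without a run.

Initial pass — values computed on the first demand:
  d1 = min2(-5, 8) = -5
  d2 = min2(-3, -5) = -5
  d3 = sub(-5, -5) = 0
  d4 = min2(-5, -5) = -5
  d5 = min2(-3, 0) = -3
  d6 = max2(0, -5) = 0
  d8 = max2(0, -3) = 0
  d11 = min2(0, -5) = -5
  d12 = min2(-5, -3) = -5
  d13 = max2(-5, -5) = -5

Second demand — change propagation:
  d1: re-runs because s2 -5->-3; new result -3.
  d2: re-runs because d1 -5->-3; new result -3.
  d3: re-runs because d1 -5->-3; s2 -5->-3; new result 0 (unchanged).
  d4: re-runs because d1 -5->-3; d2 -5->-3; new result -3.
  d5: re-examined; everything it read last time is the same (s3 unchanged, d3 unchanged) — cache -3 kept, no run.
  d6: re-runs because d4 -5->-3; new result 0 (unchanged).
  d8: re-examined; everything it read last time is the same (d6 unchanged, d5 unchanged) — cache 0 kept, no run.
  d11: re-runs because d4 -5->-3; new result -3.
  d12: re-runs because d11 -5->-3; new result -3.
  d13: re-runs because d11 -5->-3; d12 -5->-3; new result -3.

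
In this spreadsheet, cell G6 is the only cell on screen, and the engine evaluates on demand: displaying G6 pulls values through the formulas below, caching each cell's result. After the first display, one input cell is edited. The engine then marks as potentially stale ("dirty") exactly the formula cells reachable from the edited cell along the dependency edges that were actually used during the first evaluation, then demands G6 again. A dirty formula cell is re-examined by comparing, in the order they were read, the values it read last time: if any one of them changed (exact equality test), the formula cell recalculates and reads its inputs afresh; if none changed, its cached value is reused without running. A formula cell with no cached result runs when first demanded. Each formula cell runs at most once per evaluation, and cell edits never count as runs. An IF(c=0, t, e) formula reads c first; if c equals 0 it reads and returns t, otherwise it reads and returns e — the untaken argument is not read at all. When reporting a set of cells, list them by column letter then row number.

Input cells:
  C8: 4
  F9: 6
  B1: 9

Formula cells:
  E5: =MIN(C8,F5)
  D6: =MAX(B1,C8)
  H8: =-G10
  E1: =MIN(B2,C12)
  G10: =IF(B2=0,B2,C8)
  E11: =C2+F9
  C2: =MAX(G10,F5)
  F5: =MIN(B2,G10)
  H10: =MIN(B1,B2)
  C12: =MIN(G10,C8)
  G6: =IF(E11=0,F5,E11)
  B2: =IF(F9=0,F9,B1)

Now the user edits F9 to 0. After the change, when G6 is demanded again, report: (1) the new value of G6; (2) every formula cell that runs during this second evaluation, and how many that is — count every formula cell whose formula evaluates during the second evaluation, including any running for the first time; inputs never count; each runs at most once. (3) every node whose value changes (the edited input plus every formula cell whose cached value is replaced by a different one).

Initial pass — values computed on the first demand:
  B2 = IF(F9=0: F9=6 -> else branch B1) = 9
  G10 = IF(B2=0: B2=9 -> else branch C8) = 4
  F5 = MIN(9, 4) = 4
  C2 = MAX(4, 4) = 4
  E11 = 4 + 6 = 10
  G6 = IF(E11=0: E11=10 -> else branch E11) = 10

Second demand — change propagation:
  B2: re-runs because F9 6->0; new result 0.
  G10: re-runs because B2 9->0; new result 0.
  F5: re-runs because B2 9->0; G10 4->0; new result 0.
  C2: re-runs because G10 4->0; F5 4->0; new result 0.
  E11: re-runs because C2 4->0; F9 6->0; new result 0.
  G6: re-runs because E11 10->0; E11 10->0; new result 0.

G6 now evaluates to 0.
Run set: B2, C2, E11, F5, G6, G10 (6 run).
Changed values: B2, C2, E11, F5, F9, G6, G10.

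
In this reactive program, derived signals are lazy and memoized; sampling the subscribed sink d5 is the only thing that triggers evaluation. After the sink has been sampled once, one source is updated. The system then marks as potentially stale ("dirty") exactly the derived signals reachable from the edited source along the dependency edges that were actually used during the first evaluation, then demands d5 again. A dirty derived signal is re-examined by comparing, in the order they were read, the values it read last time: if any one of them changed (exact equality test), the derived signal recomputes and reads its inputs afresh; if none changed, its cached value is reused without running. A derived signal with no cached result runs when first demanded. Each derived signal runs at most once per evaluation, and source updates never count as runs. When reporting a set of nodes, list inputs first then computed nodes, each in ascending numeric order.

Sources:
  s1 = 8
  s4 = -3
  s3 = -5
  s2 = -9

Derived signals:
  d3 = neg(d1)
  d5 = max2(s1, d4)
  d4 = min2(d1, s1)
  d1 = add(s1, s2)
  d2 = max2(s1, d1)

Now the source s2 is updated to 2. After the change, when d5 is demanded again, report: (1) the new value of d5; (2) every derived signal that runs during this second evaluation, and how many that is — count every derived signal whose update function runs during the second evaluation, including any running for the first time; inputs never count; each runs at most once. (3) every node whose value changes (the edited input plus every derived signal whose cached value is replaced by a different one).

Demanding d5 again yields 8.
3 derived signals run: d1, d4, d5.
The nodes whose values change: s2, d1, d4.

First demand of the output computes:
  d1 = add(8, -9) = -1
  d4 = min2(-1, 8) = -1
  d5 = max2(8, -1) = 8

After the edit, cleaning proceeds:
  d1: a read changed (s2 -9->2) — executes, giving 10.
  d4: a read changed (d1 -1->10) — executes, giving 8.
  d5: a read changed (d4 -1->8) — executes, giving 8 — identical to its old value.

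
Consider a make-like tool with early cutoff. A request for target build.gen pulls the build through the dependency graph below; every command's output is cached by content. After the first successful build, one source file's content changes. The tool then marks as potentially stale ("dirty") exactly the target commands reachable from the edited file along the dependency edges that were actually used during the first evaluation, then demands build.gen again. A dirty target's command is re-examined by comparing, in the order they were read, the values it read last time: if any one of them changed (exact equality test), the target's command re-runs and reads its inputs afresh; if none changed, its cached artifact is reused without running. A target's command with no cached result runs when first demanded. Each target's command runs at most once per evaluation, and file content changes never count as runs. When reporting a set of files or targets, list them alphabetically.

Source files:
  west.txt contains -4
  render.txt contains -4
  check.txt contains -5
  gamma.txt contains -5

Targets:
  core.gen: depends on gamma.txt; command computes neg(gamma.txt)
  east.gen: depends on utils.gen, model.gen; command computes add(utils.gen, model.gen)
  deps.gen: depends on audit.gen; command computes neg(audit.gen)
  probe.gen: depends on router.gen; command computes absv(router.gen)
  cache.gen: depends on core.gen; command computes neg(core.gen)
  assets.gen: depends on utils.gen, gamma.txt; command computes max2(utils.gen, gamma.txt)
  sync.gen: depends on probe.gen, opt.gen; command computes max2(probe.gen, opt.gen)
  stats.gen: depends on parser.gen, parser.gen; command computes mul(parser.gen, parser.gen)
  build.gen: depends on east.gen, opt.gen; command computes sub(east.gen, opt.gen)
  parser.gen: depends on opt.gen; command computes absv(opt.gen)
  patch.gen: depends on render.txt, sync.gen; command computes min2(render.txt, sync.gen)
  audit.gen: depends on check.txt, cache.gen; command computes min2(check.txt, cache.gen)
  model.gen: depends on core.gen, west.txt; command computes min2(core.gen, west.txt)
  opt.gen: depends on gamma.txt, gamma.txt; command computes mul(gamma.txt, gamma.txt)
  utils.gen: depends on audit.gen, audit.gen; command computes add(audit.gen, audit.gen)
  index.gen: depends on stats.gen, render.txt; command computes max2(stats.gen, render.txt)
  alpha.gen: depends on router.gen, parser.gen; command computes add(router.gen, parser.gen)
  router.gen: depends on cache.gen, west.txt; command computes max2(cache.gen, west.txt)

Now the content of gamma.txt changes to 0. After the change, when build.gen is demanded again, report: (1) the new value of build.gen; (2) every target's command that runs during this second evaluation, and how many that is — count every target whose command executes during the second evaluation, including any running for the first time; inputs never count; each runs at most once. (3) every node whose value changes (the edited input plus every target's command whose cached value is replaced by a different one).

Demanding build.gen again yields -14.
6 target commands run: audit.gen, build.gen, cache.gen, core.gen, model.gen, opt.gen.
The nodes whose values change: build.gen, cache.gen, core.gen, gamma.txt, opt.gen.
Note where the cutoff bites: utils.gen is checked, finds nothing changed, and keeps its cache.

First demand of the output computes:
  core.gen = neg(-5) = 5
  cache.gen = neg(5) = -5
  audit.gen = min2(-5, -5) = -5
  model.gen = min2(5, -4) = -4
  opt.gen = mul(-5, -5) = 25
  utils.gen = add(-5, -5) = -10
  east.gen = add(-10, -4) = -14
  build.gen = sub(-14, 25) = -39

After the edit, cleaning proceeds:
  core.gen: a read changed (gamma.txt -5->0) — executes, giving 0.
  cache.gen: a read changed (core.gen 5->0) — executes, giving 0.
  audit.gen: a read changed (cache.gen -5->0) — executes, giving -5 — identical to its old value.
  model.gen: a read changed (core.gen 5->0) — executes, giving -4 — identical to its old value.
  opt.gen: a read changed (gamma.txt -5->0; gamma.txt -5->0) — executes, giving 0.
  utils.gen: dirty, but its reads are unchanged (audit.gen unchanged, audit.gen unchanged); cached -10 stands.
  east.gen: dirty, but its reads are unchanged (utils.gen unchanged, model.gen unchanged); cached -14 stands.
  build.gen: a read changed (opt.gen 25->0) — executes, giving -14.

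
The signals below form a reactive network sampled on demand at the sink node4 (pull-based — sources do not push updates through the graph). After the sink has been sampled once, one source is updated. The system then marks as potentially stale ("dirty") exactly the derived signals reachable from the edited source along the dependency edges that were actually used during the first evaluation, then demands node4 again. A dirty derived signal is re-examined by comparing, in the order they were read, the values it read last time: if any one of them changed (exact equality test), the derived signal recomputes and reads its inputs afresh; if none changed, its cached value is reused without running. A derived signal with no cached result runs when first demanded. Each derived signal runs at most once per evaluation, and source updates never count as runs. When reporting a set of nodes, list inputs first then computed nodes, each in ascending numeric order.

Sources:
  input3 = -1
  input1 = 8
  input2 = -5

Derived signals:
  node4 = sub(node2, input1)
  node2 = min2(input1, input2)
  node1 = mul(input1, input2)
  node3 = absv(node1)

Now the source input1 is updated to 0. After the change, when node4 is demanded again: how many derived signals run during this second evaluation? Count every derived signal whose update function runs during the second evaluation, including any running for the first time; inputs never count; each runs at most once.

Initial pass — values computed on the first demand:
  node2 = min2(8, -5) = -5
  node4 = sub(-5, 8) = -13

Second demand — change propagation:
  node2: re-runs because input1 8->0; new result -5 (unchanged).
  node4: re-runs because input1 8->0; new result -5.

Run set: node2, node4 (2 run).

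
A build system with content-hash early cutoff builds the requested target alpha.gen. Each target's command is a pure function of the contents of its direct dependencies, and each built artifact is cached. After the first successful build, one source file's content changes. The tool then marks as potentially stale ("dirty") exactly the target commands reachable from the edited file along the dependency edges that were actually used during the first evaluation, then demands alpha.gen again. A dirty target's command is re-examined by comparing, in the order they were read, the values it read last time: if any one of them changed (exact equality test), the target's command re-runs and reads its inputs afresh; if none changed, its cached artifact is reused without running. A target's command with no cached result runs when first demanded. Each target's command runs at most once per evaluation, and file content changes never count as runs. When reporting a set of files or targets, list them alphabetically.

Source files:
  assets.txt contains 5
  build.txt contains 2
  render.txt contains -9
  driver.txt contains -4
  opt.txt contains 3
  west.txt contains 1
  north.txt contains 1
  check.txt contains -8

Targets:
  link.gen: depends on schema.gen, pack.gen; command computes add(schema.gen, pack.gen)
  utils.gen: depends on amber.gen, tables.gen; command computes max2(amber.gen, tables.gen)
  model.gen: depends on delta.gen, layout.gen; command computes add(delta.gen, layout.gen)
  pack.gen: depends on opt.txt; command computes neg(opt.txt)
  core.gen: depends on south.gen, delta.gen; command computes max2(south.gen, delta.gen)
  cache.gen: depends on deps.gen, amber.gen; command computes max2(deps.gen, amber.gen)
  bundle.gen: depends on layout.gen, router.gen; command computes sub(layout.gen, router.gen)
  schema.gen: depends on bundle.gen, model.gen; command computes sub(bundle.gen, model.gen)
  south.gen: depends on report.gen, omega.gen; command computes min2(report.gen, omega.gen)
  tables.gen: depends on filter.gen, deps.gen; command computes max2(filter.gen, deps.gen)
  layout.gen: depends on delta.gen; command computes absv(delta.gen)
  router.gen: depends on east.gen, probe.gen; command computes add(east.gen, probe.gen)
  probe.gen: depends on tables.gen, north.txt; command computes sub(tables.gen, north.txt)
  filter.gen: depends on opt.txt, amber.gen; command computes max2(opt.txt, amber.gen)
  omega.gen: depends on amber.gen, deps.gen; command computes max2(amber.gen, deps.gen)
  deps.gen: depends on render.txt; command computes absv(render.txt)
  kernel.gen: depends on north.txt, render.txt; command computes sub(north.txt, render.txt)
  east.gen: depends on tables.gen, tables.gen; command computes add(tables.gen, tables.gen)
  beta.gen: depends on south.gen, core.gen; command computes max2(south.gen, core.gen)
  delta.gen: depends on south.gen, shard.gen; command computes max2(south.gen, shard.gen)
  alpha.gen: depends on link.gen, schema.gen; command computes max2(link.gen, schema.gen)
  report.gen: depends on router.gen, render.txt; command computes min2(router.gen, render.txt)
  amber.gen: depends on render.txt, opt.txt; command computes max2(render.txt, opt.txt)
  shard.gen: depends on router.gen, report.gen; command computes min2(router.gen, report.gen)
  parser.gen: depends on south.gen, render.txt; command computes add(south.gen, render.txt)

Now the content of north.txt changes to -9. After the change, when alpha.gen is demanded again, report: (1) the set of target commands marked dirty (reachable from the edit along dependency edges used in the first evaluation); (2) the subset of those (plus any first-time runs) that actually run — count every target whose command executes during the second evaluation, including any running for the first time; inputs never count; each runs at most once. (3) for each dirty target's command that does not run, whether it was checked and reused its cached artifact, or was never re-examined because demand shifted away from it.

Marked dirty: alpha.gen, bundle.gen, delta.gen, layout.gen, link.gen, model.gen, probe.gen, report.gen, router.gen, schema.gen, shard.gen, south.gen.
Target commands that run: alpha.gen, bundle.gen, link.gen, probe.gen, report.gen, router.gen, schema.gen, shard.gen — 8 in total.
Checked but reused from cache: delta.gen, layout.gen, model.gen, south.gen.
Key observation: the cutoff stops propagation at south.gen — its inputs' values are unchanged, so it reuses its cache.

First evaluation (everything demanded from the output):
  amber.gen = max2(-9, 3) = 3
  deps.gen = absv(-9) = 9
  filter.gen = max2(3, 3) = 3
  omega.gen = max2(3, 9) = 9
  pack.gen = neg(3) = -3
  tables.gen = max2(3, 9) = 9
  east.gen = add(9, 9) = 18
  probe.gen = sub(9, 1) = 8
  router.gen = add(18, 8) = 26
  report.gen = min2(26, -9) = -9
  shard.gen = min2(26, -9) = -9
  south.gen = min2(-9, 9) = -9
  delta.gen = max2(-9, -9) = -9
  layout.gen = absv(-9) = 9
  bundle.gen = sub(9, 26) = -17
  model.gen = add(-9, 9) = 0
  schema.gen = sub(-17, 0) = -17
  link.gen = add(-17, -3) = -20
  alpha.gen = max2(-20, -17) = -17

Propagation after the edit:
  probe.gen: runs — north.txt 1->-9; result 18.
  router.gen: runs — probe.gen 8->18; result 36.
  report.gen: runs — router.gen 26->36; result -9 (same value as before).
  shard.gen: runs — router.gen 26->36; result -9 (same value as before).
  south.gen: checked — values it read are unchanged (report.gen unchanged, omega.gen unchanged); reused cached -9 without running.
  delta.gen: checked — values it read are unchanged (south.gen unchanged, shard.gen unchanged); reused cached -9 without running.
  layout.gen: checked — values it read are unchanged (delta.gen unchanged); reused cached 9 without running.
  bundle.gen: runs — router.gen 26->36; result -27.
  model.gen: checked — values it read are unchanged (delta.gen unchanged, layout.gen unchanged); reused cached 0 without running.
  schema.gen: runs — bundle.gen -17->-27; result -27.
  link.gen: runs — schema.gen -17->-27; result -30.
  alpha.gen: runs — link.gen -20->-30; schema.gen -17->-27; result -27.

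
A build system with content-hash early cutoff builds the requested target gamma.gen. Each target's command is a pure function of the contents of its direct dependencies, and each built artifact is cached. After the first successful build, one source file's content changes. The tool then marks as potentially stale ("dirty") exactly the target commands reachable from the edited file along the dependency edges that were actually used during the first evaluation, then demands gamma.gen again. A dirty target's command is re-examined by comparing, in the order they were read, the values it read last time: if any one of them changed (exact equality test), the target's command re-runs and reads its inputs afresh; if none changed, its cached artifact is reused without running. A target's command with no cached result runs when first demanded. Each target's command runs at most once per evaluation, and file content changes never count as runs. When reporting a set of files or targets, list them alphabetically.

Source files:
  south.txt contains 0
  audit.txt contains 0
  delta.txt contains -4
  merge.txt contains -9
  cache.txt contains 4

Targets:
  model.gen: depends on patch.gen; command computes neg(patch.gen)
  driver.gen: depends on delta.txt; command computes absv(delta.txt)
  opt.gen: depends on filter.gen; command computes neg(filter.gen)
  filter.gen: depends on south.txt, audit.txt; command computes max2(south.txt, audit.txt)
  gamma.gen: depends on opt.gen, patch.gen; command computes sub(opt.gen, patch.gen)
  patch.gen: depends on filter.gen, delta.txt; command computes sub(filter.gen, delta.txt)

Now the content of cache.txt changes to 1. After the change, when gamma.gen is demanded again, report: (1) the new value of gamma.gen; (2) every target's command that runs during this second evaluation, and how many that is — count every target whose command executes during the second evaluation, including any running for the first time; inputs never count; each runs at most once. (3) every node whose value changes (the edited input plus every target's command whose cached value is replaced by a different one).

New value of gamma.gen: -4.
Target commands that run: none — 0 in total.
Values that change: cache.txt.
Key observation: cache.txt is never demanded by the output, so the edit triggers no recomputation at all.

First evaluation (everything demanded from the output):
  filter.gen = max2(0, 0) = 0
  opt.gen = neg(0) = 0
  patch.gen = sub(0, -4) = 4
  gamma.gen = sub(0, 4) = -4

Propagation after the edit:
  cache.txt feeds no computation that the output demands — nothing is marked dirty and nothing runs.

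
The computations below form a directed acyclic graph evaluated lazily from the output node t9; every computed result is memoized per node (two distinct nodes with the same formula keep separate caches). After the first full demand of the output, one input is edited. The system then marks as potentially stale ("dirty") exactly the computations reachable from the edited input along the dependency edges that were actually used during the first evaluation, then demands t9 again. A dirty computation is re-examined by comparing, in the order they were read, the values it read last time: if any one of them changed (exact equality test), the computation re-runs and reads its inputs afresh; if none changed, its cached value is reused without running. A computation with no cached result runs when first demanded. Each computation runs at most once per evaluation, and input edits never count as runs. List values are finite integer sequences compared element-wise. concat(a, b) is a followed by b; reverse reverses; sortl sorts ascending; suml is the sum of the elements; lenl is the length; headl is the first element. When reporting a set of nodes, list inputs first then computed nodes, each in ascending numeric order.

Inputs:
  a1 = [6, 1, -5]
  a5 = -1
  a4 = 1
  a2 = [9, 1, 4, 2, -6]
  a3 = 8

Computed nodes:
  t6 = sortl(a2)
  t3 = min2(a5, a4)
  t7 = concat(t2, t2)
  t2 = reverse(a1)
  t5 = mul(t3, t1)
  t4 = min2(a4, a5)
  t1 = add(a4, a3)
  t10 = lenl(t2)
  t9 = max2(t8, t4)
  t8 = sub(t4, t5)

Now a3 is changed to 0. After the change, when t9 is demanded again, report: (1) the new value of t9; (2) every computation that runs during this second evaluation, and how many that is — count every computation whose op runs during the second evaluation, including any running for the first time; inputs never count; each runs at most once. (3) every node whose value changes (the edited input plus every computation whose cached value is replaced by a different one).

First demand of the output computes:
  t1 = add(1, 8) = 9
  t3 = min2(-1, 1) = -1
  t4 = min2(1, -1) = -1
  t5 = mul(-1, 9) = -9
  t8 = sub(-1, -9) = 8
  t9 = max2(8, -1) = 8

After the edit, cleaning proceeds:
  t1: a read changed (a3 8->0) — executes, giving 1.
  t5: a read changed (t1 9->1) — executes, giving -1.
  t8: a read changed (t5 -9->-1) — executes, giving 0.
  t9: a read changed (t8 8->0) — executes, giving 0.

Demanding t9 again yields 0.
4 computations run: t1, t5, t8, t9.
The nodes whose values change: a3, t1, t5, t8, t9.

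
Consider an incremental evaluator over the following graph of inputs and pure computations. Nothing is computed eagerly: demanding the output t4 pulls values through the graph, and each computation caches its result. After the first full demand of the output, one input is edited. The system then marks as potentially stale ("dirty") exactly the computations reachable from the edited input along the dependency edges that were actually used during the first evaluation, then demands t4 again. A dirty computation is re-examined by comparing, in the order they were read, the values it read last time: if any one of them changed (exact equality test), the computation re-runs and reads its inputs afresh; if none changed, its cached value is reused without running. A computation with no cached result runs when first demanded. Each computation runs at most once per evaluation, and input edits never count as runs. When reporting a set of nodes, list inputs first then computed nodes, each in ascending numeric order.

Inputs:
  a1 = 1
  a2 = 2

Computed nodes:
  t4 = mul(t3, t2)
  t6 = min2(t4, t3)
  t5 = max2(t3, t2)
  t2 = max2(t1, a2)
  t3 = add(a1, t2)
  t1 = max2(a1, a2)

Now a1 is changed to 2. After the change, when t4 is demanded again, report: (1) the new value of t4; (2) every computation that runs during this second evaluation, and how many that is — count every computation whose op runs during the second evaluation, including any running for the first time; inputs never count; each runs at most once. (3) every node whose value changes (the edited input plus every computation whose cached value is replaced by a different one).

Initial pass — values computed on the first demand:
  t1 = max2(1, 2) = 2
  t2 = max2(2, 2) = 2
  t3 = add(1, 2) = 3
  t4 = mul(3, 2) = 6

Second demand — change propagation:
  t1: re-runs because a1 1->2; new result 2 (unchanged).
  t2: re-examined; everything it read last time is the same (t1 unchanged, a2 unchanged) — cache 2 kept, no run.
  t3: re-runs because a1 1->2; new result 4.
  t4: re-runs because t3 3->4; new result 8.

The important point: at t2 every value read last time is unchanged, so the dirty flag clears without a run.

t4 now evaluates to 8.
Run set: t1, t3, t4 (3 run).
Changed values: a1, t3, t4.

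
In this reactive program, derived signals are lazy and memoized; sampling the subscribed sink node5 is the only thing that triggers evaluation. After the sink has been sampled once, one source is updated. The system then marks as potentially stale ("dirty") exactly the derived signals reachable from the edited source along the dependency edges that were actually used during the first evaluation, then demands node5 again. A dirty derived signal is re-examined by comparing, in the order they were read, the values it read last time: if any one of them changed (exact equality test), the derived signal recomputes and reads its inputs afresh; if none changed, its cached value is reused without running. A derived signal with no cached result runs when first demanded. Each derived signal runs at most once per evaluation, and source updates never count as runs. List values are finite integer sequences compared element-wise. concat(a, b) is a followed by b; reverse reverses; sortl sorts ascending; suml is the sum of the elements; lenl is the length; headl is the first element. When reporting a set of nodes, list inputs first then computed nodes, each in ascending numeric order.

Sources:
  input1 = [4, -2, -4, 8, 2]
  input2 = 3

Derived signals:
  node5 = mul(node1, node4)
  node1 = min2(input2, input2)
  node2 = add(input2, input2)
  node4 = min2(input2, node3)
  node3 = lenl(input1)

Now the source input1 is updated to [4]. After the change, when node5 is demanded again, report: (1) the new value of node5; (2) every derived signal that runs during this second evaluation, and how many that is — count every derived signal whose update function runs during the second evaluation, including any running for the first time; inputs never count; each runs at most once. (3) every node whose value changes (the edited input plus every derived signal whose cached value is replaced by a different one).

First demand of the output computes:
  node1 = min2(3, 3) = 3
  node3 = lenl([4, -2, -4, 8, 2]) = 5
  node4 = min2(3, 5) = 3
  node5 = mul(3, 3) = 9

After the edit, cleaning proceeds:
  node3: a read changed (input1 [4, -2, -4, 8, 2]->[4]) — executes, giving 1.
  node4: a read changed (node3 5->1) — executes, giving 1.
  node5: a read changed (node4 3->1) — executes, giving 3.

Demanding node5 again yields 3.
3 derived signals run: node3, node4, node5.
The nodes whose values change: input1, node3, node4, node5.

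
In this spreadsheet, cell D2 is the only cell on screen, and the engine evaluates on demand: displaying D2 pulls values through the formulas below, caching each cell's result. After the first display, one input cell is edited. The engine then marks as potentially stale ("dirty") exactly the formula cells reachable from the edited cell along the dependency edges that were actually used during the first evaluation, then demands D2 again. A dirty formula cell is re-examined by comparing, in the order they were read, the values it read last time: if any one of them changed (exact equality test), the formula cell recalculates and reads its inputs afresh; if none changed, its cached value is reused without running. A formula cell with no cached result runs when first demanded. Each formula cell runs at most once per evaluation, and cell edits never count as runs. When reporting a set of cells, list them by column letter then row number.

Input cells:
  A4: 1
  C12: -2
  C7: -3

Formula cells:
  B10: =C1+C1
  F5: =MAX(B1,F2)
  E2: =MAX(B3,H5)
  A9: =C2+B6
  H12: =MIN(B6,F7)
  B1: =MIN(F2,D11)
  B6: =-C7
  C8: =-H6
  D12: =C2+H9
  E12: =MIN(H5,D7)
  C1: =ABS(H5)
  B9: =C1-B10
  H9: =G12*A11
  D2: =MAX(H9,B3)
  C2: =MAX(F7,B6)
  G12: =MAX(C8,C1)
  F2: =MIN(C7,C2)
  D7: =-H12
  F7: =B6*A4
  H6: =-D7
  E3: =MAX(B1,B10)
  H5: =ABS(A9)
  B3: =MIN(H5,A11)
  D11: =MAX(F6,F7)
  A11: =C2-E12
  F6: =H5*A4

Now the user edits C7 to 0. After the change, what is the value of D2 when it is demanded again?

Initial pass — values computed on the first demand:
  B6 = -(-3) = 3
  F7 = 3 * 1 = 3
  C2 = MAX(3, 3) = 3
  A9 = 3 + 3 = 6
  H5 = ABS(6) = 6
  C1 = ABS(6) = 6
  H12 = MIN(3, 3) = 3
  D7 = -(3) = -3
  E12 = MIN(6, -3) = -3
  A11 = 3 - -3 = 6
  B3 = MIN(6, 6) = 6
  H6 = -(-3) = 3
  C8 = -(3) = -3
  G12 = MAX(-3, 6) = 6
  H9 = 6 * 6 = 36
  D2 = MAX(36, 6) = 36

Second demand — change propagation:
  B6: re-runs because C7 -3->0; new result 0.
  F7: re-runs because B6 3->0; new result 0.
  C2: re-runs because F7 3->0; B6 3->0; new result 0.
  A9: re-runs because C2 3->0; B6 3->0; new result 0.
  H5: re-runs because A9 6->0; new result 0.
  C1: re-runs because H5 6->0; new result 0.
  H12: re-runs because B6 3->0; F7 3->0; new result 0.
  D7: re-runs because H12 3->0; new result 0.
  E12: re-runs because H5 6->0; D7 -3->0; new result 0.
  A11: re-runs because C2 3->0; E12 -3->0; new result 0.
  B3: re-runs because H5 6->0; A11 6->0; new result 0.
  H6: re-runs because D7 -3->0; new result 0.
  C8: re-runs because H6 3->0; new result 0.
  G12: re-runs because C8 -3->0; C1 6->0; new result 0.
  H9: re-runs because G12 6->0; A11 6->0; new result 0.
  D2: re-runs because H9 36->0; B3 6->0; new result 0.

D2 now evaluates to 0.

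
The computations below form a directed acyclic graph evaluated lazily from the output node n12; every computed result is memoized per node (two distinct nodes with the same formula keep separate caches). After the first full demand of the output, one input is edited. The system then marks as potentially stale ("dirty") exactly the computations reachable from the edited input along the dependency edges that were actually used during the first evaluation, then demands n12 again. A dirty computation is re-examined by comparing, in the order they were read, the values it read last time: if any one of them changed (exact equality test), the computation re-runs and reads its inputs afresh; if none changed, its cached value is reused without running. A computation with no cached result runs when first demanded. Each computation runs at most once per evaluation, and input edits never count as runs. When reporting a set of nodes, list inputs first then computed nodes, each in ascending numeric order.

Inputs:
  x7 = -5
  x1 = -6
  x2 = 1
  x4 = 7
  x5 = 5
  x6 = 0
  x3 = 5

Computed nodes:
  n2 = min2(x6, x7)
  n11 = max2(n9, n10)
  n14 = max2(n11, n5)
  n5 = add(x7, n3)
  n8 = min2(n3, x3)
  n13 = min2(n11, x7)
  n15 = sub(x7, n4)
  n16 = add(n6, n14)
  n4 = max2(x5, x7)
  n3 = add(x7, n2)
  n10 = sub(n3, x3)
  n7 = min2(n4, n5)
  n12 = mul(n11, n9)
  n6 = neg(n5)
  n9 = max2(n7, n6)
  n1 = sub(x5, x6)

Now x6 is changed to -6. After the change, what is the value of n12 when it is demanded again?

First demand of the output computes:
  n2 = min2(0, -5) = -5
  n3 = add(-5, -5) = -10
  n4 = max2(5, -5) = 5
  n5 = add(-5, -10) = -15
  n6 = neg(-15) = 15
  n7 = min2(5, -15) = -15
  n9 = max2(-15, 15) = 15
  n10 = sub(-10, 5) = -15
  n11 = max2(15, -15) = 15
  n12 = mul(15, 15) = 225

After the edit, cleaning proceeds:
  n2: a read changed (x6 0->-6) — executes, giving -6.
  n3: a read changed (n2 -5->-6) — executes, giving -11.
  n5: a read changed (n3 -10->-11) — executes, giving -16.
  n6: a read changed (n5 -15->-16) — executes, giving 16.
  n7: a read changed (n5 -15->-16) — executes, giving -16.
  n9: a read changed (n7 -15->-16; n6 15->16) — executes, giving 16.
  n10: a read changed (n3 -10->-11) — executes, giving -16.
  n11: a read changed (n9 15->16; n10 -15->-16) — executes, giving 16.
  n12: a read changed (n11 15->16; n9 15->16) — executes, giving 256.

Demanding n12 again yields 256.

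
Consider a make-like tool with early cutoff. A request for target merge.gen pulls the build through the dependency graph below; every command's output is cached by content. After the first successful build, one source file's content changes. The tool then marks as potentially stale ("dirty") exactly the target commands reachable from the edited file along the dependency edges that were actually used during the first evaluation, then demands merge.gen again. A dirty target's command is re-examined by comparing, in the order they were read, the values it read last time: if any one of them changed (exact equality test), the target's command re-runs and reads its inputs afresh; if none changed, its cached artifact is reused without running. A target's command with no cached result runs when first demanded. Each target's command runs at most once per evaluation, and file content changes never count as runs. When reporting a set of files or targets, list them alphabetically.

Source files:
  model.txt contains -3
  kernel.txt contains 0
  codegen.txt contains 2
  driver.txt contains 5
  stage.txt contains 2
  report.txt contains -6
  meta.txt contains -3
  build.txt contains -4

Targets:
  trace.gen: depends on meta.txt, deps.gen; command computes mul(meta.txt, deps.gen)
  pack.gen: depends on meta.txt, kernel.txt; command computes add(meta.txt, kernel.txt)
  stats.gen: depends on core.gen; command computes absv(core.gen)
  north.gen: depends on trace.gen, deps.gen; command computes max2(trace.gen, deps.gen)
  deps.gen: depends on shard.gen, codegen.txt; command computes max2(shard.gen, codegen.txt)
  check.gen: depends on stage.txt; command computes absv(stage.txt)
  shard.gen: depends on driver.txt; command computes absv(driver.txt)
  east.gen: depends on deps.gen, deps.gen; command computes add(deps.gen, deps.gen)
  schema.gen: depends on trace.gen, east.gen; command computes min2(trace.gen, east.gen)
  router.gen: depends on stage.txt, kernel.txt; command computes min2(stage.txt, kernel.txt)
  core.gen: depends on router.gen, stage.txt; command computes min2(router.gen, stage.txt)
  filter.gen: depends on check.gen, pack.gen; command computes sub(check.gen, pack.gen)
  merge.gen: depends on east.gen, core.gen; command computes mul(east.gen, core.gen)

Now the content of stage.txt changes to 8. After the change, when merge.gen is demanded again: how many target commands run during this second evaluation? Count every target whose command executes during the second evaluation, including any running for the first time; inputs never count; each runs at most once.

First demand of the output computes:
  router.gen = min2(2, 0) = 0
  core.gen = min2(0, 2) = 0
  shard.gen = absv(5) = 5
  deps.gen = max2(5, 2) = 5
  east.gen = add(5, 5) = 10
  merge.gen = mul(10, 0) = 0

After the edit, cleaning proceeds:
  router.gen: a read changed (stage.txt 2->8) — executes, giving 0 — identical to its old value.
  core.gen: a read changed (stage.txt 2->8) — executes, giving 0 — identical to its old value.
  merge.gen: dirty, but its reads are unchanged (east.gen unchanged, core.gen unchanged); cached 0 stands.

Note where the cutoff bites: merge.gen is checked, finds nothing changed, and keeps its cache.

2 target commands run: core.gen, router.gen.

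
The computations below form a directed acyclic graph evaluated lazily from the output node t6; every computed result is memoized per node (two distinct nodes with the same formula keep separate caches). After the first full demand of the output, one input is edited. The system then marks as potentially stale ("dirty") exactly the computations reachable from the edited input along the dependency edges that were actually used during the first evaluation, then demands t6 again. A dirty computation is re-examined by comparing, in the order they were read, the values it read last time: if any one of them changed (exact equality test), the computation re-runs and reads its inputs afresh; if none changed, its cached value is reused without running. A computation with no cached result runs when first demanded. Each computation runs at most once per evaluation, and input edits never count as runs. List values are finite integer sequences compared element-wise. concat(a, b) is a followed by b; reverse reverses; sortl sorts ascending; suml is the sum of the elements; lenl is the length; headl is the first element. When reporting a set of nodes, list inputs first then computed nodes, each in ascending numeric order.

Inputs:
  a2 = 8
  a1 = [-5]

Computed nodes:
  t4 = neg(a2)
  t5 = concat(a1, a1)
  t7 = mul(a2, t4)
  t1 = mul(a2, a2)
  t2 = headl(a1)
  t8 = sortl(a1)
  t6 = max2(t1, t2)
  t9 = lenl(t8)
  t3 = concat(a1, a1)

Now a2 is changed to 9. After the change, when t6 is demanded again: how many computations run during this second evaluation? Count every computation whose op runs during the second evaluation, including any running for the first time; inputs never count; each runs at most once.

First demand of the output computes:
  t1 = mul(8, 8) = 64
  t2 = headl([-5]) = -5
  t6 = max2(64, -5) = 64

After the edit, cleaning proceeds:
  t1: a read changed (a2 8->9; a2 8->9) — executes, giving 81.
  t6: a read changed (t1 64->81) — executes, giving 81.

2 computations run: t1, t6.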